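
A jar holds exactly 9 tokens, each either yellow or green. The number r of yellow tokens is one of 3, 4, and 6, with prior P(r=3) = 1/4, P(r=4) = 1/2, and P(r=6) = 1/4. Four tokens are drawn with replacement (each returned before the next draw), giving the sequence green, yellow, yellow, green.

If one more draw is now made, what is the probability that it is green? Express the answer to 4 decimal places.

For each hypothesis, P(data | H) works out to: P(data | r = 3) = (6/9)(3/9)(3/9)(6/9) = 0.049383; P(data | r = 4) = (5/9)(4/9)(4/9)(5/9) = 0.060966; P(data | r = 6) = (3/9)(6/9)(6/9)(3/9) = 0.049383.
The prior-weighted likelihoods are 1/4 · 0.049383 = 0.012346, 1/2 · 0.060966 = 0.030483, 1/4 · 0.049383 = 0.012346; summing to 0.055175.
Dividing through by the total gives posterior P(r = 3 | data) = 0.22376, P(r = 4 | data) = 0.55249, P(r = 6 | data) = 0.22376.
So P(green next | data) = Σ P(green next | H) P(H | data) = (2/3)(0.22376) + (5/9)(0.55249) + (1/3)(0.22376) = 0.53069.

0.5307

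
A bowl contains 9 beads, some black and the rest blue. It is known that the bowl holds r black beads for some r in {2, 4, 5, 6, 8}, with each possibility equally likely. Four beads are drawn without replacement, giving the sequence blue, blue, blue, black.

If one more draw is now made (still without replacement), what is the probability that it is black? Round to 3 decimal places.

0.441

For each hypothesis, P(data | H) works out to: P(data | r = 2) = (7/9)(6/8)(5/7)(2/6) = 5/36; P(data | r = 4) = (5/9)(4/8)(3/7)(4/6) = 5/63; P(data | r = 5) = (4/9)(3/8)(2/7)(5/6) = 5/126; P(data | r = 6) = (3/9)(2/8)(1/7)(6/6) = 1/84; P(data | r = 8) = (1/9)(0/8) = 0.
The prior-weighted likelihoods are 1/5 · 5/36 = 1/36, 1/5 · 5/63 = 1/63, 1/5 · 5/126 = 1/126, 1/5 · 1/84 = 1/420, 1/5 · 0 = 0; summing to 17/315.
Dividing through by the total gives posterior P(r = 2 | data) = 35/68, P(r = 4 | data) = 5/17, P(r = 5 | data) = 5/34, P(r = 6 | data) = 3/68, P(r = 8 | data) = 0.
Averaging over the posterior, P(black next | data) = (1/5)(35/68) + (3/5)(5/17) + (4/5)(5/34) + (1)(3/68) = 15/34.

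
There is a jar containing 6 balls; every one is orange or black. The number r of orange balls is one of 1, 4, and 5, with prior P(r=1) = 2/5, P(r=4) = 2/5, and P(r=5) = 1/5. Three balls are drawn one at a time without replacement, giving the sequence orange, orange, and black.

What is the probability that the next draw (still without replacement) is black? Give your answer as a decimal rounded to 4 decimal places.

Compute the likelihood of the observed sequence for each case: P(data | r = 1) = (1/6)(0/5) = 0; P(data | r = 4) = (4/6)(3/5)(2/4) = 1/5; P(data | r = 5) = (5/6)(4/5)(1/4) = 1/6.
Multiplying each by its prior: 2/5 · 0 = 0, 2/5 · 1/5 = 2/25, 1/5 · 1/6 = 1/30; summing to 17/150.
The posterior is then P(r = 1 | data) = 0, P(r = 4 | data) = 12/17, P(r = 5 | data) = 5/17.
Averaging over the posterior, P(black next | data) = (1/3)(12/17) + (0)(5/17) = 4/17.

0.2353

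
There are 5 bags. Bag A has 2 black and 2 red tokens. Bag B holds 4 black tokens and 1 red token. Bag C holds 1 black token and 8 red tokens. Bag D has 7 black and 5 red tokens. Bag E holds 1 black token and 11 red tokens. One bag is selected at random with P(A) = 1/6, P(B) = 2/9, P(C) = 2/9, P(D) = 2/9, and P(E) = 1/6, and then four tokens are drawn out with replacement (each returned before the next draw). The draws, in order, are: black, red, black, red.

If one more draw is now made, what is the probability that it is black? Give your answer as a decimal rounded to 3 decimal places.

The likelihood of the observed sequence under each hypothesis: P(data | bag A) = (2/4)(2/4)(2/4)(2/4) = 0.0625; P(data | bag B) = (4/5)(1/5)(4/5)(1/5) = 0.0256; P(data | bag C) = (1/9)(8/9)(1/9)(8/9) = 0.0097546; P(data | bag D) = (7/12)(5/12)(7/12)(5/12) = 0.059076; P(data | bag E) = (1/12)(11/12)(1/12)(11/12) = 0.0058353.
Weighting by the prior gives 1/6 · 0.0625 = 0.010417, 2/9 · 0.0256 = 0.0056889, 2/9 · 0.0097546 = 0.0021677, 2/9 · 0.059076 = 0.013128, 1/6 · 0.0058353 = 0.00097254; with total 0.032374.
Normalising, the posterior is P(bag A | data) = 0.32176, P(bag B | data) = 0.17573, P(bag C | data) = 0.066958, P(bag D | data) = 0.40551, P(bag E | data) = 0.030041.
So P(black next | data) = Σ P(black next | H) P(H | data) = (1/2)(0.32176) + (4/5)(0.17573) + (1/9)(0.066958) + (7/12)(0.40551) + (1/12)(0.030041) = 0.54795.

0.548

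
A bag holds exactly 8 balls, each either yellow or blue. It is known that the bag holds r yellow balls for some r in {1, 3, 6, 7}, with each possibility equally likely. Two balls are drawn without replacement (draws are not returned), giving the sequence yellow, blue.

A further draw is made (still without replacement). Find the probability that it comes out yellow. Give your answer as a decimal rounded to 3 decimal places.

For each hypothesis, P(data | H) works out to: P(data | r = 1) = (1/8)(7/7) = 1/8; P(data | r = 3) = (3/8)(5/7) = 15/56; P(data | r = 6) = (6/8)(2/7) = 3/14; P(data | r = 7) = (7/8)(1/7) = 1/8.
The prior-weighted likelihoods are 1/4 · 1/8 = 1/32, 1/4 · 15/56 = 15/224, 1/4 · 3/14 = 3/56, 1/4 · 1/8 = 1/32; summing to 41/224.
Dividing through by the total gives posterior P(r = 1 | data) = 7/41, P(r = 3 | data) = 15/41, P(r = 6 | data) = 12/41, P(r = 7 | data) = 7/41.
So P(yellow next | data) = Σ P(yellow next | H) P(H | data) = (0)(7/41) + (1/3)(15/41) + (5/6)(12/41) + (1)(7/41) = 22/41.

0.537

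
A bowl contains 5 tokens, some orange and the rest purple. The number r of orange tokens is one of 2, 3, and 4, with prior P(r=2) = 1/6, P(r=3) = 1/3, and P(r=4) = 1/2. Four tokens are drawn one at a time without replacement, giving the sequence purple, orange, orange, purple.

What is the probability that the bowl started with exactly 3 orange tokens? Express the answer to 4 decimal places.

Compute the likelihood of the observed sequence for each case: P(data | r = 2) = (3/5)(2/4)(1/3)(2/2) = 1/10; P(data | r = 3) = (2/5)(3/4)(2/3)(1/2) = 1/10; P(data | r = 4) = (1/5)(4/4)(3/3)(0/2) = 0.
The prior-weighted likelihoods are 1/6 · 1/10 = 1/60, 1/3 · 1/10 = 1/30, 1/2 · 0 = 0; with total 1/20.
Hence P(r = 3 | data) = (1/30) / (1/20) = 2/3.

0.6667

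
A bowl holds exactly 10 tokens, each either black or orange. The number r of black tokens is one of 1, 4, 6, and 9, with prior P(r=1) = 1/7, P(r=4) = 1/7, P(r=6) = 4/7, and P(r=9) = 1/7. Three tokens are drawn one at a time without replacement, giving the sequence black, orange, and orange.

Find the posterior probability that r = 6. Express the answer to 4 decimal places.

The likelihood of the observed sequence under each hypothesis: P(data | r = 1) = (1/10)(9/9)(8/8) = 1/10; P(data | r = 4) = (4/10)(6/9)(5/8) = 1/6; P(data | r = 6) = (6/10)(4/9)(3/8) = 1/10; P(data | r = 9) = (9/10)(1/9)(0/8) = 0.
The prior-weighted likelihoods are 1/7 · 1/10 = 1/70, 1/7 · 1/6 = 1/42, 4/7 · 1/10 = 2/35, 1/7 · 0 = 0; summing to 2/21.
Therefore the posterior P(r = 6 | data) = (2/35) / (2/21) = 3/5.

0.6000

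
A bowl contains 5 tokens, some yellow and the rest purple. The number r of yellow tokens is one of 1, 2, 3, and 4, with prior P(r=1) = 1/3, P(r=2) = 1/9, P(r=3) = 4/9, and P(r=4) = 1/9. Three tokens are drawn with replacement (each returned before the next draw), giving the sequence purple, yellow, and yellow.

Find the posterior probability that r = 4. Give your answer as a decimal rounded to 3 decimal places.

0.143

Under each hypothesis, the probability of the observed sequence is: P(data | r = 1) = (4/5)(1/5)(1/5) = 0.032; P(data | r = 2) = (3/5)(2/5)(2/5) = 0.096; P(data | r = 3) = (2/5)(3/5)(3/5) = 0.144; P(data | r = 4) = (1/5)(4/5)(4/5) = 0.128.
Weighting by the prior gives 1/3 · 0.032 = 0.010667, 1/9 · 0.096 = 0.010667, 4/9 · 0.144 = 0.064, 1/9 · 0.128 = 0.014222; with total 0.099556.
Hence P(r = 4 | data) = (0.014222) / (0.099556) = 0.14286.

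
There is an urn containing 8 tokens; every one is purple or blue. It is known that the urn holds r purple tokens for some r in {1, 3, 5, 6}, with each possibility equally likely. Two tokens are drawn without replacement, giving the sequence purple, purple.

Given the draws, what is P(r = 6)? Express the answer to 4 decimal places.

0.5357

Under each hypothesis, the probability of the observed sequence is: P(data | r = 1) = (1/8)(0/7) = 0; P(data | r = 3) = (3/8)(2/7) = 3/28; P(data | r = 5) = (5/8)(4/7) = 5/14; P(data | r = 6) = (6/8)(5/7) = 15/28.
Multiplying each by its prior: 1/4 · 0 = 0, 1/4 · 3/28 = 3/112, 1/4 · 5/14 = 5/56, 1/4 · 15/28 = 15/112; summing to 1/4.
So P(r = 6 | data) = (15/112) / (1/4) = 15/28.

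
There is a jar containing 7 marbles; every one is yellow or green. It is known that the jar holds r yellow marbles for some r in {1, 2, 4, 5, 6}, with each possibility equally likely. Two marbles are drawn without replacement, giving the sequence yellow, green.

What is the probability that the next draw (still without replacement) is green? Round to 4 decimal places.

For each hypothesis, P(data | H) works out to: P(data | r = 1) = (1/7)(6/6) = 1/7; P(data | r = 2) = (2/7)(5/6) = 5/21; P(data | r = 4) = (4/7)(3/6) = 2/7; P(data | r = 5) = (5/7)(2/6) = 5/21; P(data | r = 6) = (6/7)(1/6) = 1/7.
Multiplying each by its prior: 1/5 · 1/7 = 1/35, 1/5 · 5/21 = 1/21, 1/5 · 2/7 = 2/35, 1/5 · 5/21 = 1/21, 1/5 · 1/7 = 1/35; summing to 22/105.
Dividing through by the total gives posterior P(r = 1 | data) = 3/22, P(r = 2 | data) = 5/22, P(r = 4 | data) = 3/11, P(r = 5 | data) = 5/22, P(r = 6 | data) = 3/22.
The predictive probability is P(green next | data) = (1)(3/22) + (4/5)(5/22) + (2/5)(3/11) + (1/5)(5/22) + (0)(3/22) = 26/55.

0.4727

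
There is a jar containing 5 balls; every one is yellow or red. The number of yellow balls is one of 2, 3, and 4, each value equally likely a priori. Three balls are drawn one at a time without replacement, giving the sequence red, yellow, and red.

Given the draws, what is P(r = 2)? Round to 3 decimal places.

0.667

For each hypothesis, P(data | H) works out to: P(data | r = 2) = (3/5)(2/4)(2/3) = 1/5; P(data | r = 3) = (2/5)(3/4)(1/3) = 1/10; P(data | r = 4) = (1/5)(4/4)(0/3) = 0.
Weighting by the prior gives 1/3 · 1/5 = 1/15, 1/3 · 1/10 = 1/30, 1/3 · 0 = 0; summing to 1/10.
So P(r = 2 | data) = (1/15) / (1/10) = 2/3.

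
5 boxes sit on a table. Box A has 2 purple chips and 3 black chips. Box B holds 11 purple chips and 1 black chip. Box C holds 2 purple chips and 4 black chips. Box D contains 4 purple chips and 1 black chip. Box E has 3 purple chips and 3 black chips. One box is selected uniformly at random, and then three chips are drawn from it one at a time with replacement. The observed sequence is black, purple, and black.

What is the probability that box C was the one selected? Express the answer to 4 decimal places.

0.3252

For each hypothesis, P(data | H) works out to: P(data | box A) = (3/5)(2/5)(3/5) = 0.144; P(data | box B) = (1/12)(11/12)(1/12) = 0.0063657; P(data | box C) = (4/6)(2/6)(4/6) = 0.14815; P(data | box D) = (1/5)(4/5)(1/5) = 0.032; P(data | box E) = (3/6)(3/6)(3/6) = 0.125.
Weighting by the prior gives 1/5 · 0.144 = 0.0288, 1/5 · 0.0063657 = 0.0012731, 1/5 · 0.14815 = 0.02963, 1/5 · 0.032 = 0.0064, 1/5 · 0.125 = 0.025; with total 0.091103.
So P(box C | data) = (0.02963) / (0.091103) = 0.32523.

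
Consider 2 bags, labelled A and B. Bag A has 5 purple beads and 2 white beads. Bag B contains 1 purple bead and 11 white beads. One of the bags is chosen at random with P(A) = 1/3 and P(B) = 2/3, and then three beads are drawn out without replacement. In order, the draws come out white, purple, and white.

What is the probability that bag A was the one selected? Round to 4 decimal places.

0.2222

For each hypothesis, P(data | H) works out to: P(data | bag A) = (2/7)(5/6)(1/5) = 1/21; P(data | bag B) = (11/12)(1/11)(10/10) = 1/12.
Multiplying each by its prior: 1/3 · 1/21 = 1/63, 2/3 · 1/12 = 1/18; with total 1/14.
Hence P(bag A | data) = (1/63) / (1/14) = 2/9.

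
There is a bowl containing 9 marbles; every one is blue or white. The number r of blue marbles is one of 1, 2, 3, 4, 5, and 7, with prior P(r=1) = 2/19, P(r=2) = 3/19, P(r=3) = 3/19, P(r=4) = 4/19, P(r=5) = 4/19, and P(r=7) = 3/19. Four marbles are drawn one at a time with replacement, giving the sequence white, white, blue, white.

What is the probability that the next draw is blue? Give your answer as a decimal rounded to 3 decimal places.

0.348

The likelihood of the observed sequence under each hypothesis: P(data | r = 1) = (8/9)(8/9)(1/9)(8/9) = 0.078037; P(data | r = 2) = (7/9)(7/9)(2/9)(7/9) = 0.10456; P(data | r = 3) = (6/9)(6/9)(3/9)(6/9) = 0.098765; P(data | r = 4) = (5/9)(5/9)(4/9)(5/9) = 0.076208; P(data | r = 5) = (4/9)(4/9)(5/9)(4/9) = 0.048773; P(data | r = 7) = (2/9)(2/9)(7/9)(2/9) = 0.0085353.
Multiplying each by its prior: 2/19 · 0.078037 = 0.0082144, 3/19 · 0.10456 = 0.016509, 3/19 · 0.098765 = 0.015595, 4/19 · 0.076208 = 0.016044, 4/19 · 0.048773 = 0.010268, 3/19 · 0.0085353 = 0.0013477; summing to 0.067977.
The posterior is then P(r = 1 | data) = 0.12084, P(r = 2 | data) = 0.24286, P(r = 3 | data) = 0.22941, P(r = 4 | data) = 0.23602, P(r = 5 | data) = 0.15105, P(r = 7 | data) = 0.019825.
The predictive probability is P(blue next | data) = (1/9)(0.12084) + (2/9)(0.24286) + (1/3)(0.22941) + (4/9)(0.23602) + (5/9)(0.15105) + (7/9)(0.019825) = 0.3481.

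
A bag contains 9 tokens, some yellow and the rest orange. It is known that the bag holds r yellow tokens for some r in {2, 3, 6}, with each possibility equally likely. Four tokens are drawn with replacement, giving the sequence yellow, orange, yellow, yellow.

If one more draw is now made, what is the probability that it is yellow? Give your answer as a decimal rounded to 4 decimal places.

For each hypothesis, P(data | H) works out to: P(data | r = 2) = (2/9)(7/9)(2/9)(2/9) = 0.0085353; P(data | r = 3) = (3/9)(6/9)(3/9)(3/9) = 0.024691; P(data | r = 6) = (6/9)(3/9)(6/9)(6/9) = 0.098765.
The prior-weighted likelihoods are 1/3 · 0.0085353 = 0.0028451, 1/3 · 0.024691 = 0.0082305, 1/3 · 0.098765 = 0.032922; summing to 0.043997.
Dividing through by the total gives posterior P(r = 2 | data) = 0.064665, P(r = 3 | data) = 0.18707, P(r = 6 | data) = 0.74827.
The predictive probability is P(yellow next | data) = (2/9)(0.064665) + (1/3)(0.18707) + (2/3)(0.74827) = 0.57557.

0.5756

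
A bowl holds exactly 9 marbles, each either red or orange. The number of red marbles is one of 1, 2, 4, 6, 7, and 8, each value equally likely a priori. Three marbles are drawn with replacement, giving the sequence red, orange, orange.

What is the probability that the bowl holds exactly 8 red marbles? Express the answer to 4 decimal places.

0.0227

Under each hypothesis, the probability of the observed sequence is: P(data | r = 1) = (1/9)(8/9)(8/9) = 0.087791; P(data | r = 2) = (2/9)(7/9)(7/9) = 0.13443; P(data | r = 4) = (4/9)(5/9)(5/9) = 0.13717; P(data | r = 6) = (6/9)(3/9)(3/9) = 0.074074; P(data | r = 7) = (7/9)(2/9)(2/9) = 0.038409; P(data | r = 8) = (8/9)(1/9)(1/9) = 0.010974.
Weighting by the prior gives 1/6 · 0.087791 = 0.014632, 1/6 · 0.13443 = 0.022405, 1/6 · 0.13717 = 0.022862, 1/6 · 0.074074 = 0.012346, 1/6 · 0.038409 = 0.0064015, 1/6 · 0.010974 = 0.001829; with total 0.080476.
So P(r = 8 | data) = (0.001829) / (0.080476) = 0.022727.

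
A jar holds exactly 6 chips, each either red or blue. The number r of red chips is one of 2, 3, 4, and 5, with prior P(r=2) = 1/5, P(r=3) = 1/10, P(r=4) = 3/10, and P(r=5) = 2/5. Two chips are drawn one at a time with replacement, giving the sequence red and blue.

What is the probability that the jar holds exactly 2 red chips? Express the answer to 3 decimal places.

For each hypothesis, P(data | H) works out to: P(data | r = 2) = (2/6)(4/6) = 2/9; P(data | r = 3) = (3/6)(3/6) = 1/4; P(data | r = 4) = (4/6)(2/6) = 2/9; P(data | r = 5) = (5/6)(1/6) = 5/36.
Multiplying each by its prior: 1/5 · 2/9 = 2/45, 1/10 · 1/4 = 1/40, 3/10 · 2/9 = 1/15, 2/5 · 5/36 = 1/18; these sum to 23/120.
So P(r = 2 | data) = (2/45) / (23/120) = 16/69.

0.232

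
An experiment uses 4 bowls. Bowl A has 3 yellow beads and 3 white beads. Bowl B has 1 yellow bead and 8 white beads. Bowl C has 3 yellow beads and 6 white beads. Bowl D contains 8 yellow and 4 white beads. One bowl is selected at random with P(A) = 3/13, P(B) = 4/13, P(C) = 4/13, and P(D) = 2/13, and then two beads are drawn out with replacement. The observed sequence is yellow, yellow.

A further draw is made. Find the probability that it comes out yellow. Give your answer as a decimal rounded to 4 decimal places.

0.5257

Compute the likelihood of the observed sequence for each case: P(data | bowl A) = (3/6)(3/6) = 0.25; P(data | bowl B) = (1/9)(1/9) = 0.012346; P(data | bowl C) = (3/9)(3/9) = 0.11111; P(data | bowl D) = (8/12)(8/12) = 0.44444.
The prior-weighted likelihoods are 3/13 · 0.25 = 0.057692, 4/13 · 0.012346 = 0.0037987, 4/13 · 0.11111 = 0.034188, 2/13 · 0.44444 = 0.068376; with total 0.16406.
Normalising, the posterior is P(bowl A | data) = 0.35166, P(bowl B | data) = 0.023155, P(bowl C | data) = 0.20839, P(bowl D | data) = 0.41679.
Averaging over the posterior, P(yellow next | data) = (1/2)(0.35166) + (1/9)(0.023155) + (1/3)(0.20839) + (2/3)(0.41679) = 0.52573.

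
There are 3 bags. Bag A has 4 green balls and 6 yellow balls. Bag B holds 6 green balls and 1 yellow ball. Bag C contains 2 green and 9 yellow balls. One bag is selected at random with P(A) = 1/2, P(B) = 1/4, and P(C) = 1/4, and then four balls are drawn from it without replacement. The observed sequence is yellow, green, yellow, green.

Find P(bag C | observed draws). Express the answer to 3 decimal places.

0.113

The likelihood of the observed sequence under each hypothesis: P(data | bag A) = (6/10)(4/9)(5/8)(3/7) = 1/14; P(data | bag B) = (1/7)(6/6)(0/5) = 0; P(data | bag C) = (9/11)(2/10)(8/9)(1/8) = 1/55.
The prior-weighted likelihoods are 1/2 · 1/14 = 1/28, 1/4 · 0 = 0, 1/4 · 1/55 = 1/220; these sum to 31/770.
Hence P(bag C | data) = (1/220) / (31/770) = 7/62.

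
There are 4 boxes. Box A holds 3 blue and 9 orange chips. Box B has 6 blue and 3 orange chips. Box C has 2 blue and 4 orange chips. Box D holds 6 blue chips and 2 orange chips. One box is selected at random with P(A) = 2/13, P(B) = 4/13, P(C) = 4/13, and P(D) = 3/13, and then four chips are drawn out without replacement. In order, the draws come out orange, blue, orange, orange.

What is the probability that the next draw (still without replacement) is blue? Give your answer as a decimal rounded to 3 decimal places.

For each hypothesis, P(data | H) works out to: P(data | box A) = (9/12)(3/11)(8/10)(7/9) = 0.12727; P(data | box B) = (3/9)(6/8)(2/7)(1/6) = 0.011905; P(data | box C) = (4/6)(2/5)(3/4)(2/3) = 0.13333; P(data | box D) = (2/8)(6/7)(1/6)(0/5) = 0.
Multiplying each by its prior: 2/13 · 0.12727 = 0.01958, 4/13 · 0.011905 = 0.003663, 4/13 · 0.13333 = 0.041026, 3/13 · 0 = 0; these sum to 0.064269.
The posterior is then P(box A | data) = 0.30466, P(box B | data) = 0.056995, P(box C | data) = 0.63834, P(box D | data) = 0.
Averaging over the posterior, P(blue next | data) = (1/4)(0.30466) + (1)(0.056995) + (1/2)(0.63834) = 0.45233.

0.452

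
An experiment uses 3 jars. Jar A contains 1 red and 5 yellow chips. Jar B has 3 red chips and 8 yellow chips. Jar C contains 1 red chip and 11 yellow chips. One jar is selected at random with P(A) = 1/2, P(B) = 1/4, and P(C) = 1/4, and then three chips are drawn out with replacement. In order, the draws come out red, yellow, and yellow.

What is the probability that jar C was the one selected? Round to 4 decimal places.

0.1571

For each hypothesis, P(data | H) works out to: P(data | jar A) = (1/6)(5/6)(5/6) = 0.11574; P(data | jar B) = (3/11)(8/11)(8/11) = 0.14425; P(data | jar C) = (1/12)(11/12)(11/12) = 0.070023.
Weighting by the prior gives 1/2 · 0.11574 = 0.05787, 1/4 · 0.14425 = 0.036063, 1/4 · 0.070023 = 0.017506; these sum to 0.11144.
Therefore the posterior P(jar C | data) = (0.017506) / (0.11144) = 0.15709.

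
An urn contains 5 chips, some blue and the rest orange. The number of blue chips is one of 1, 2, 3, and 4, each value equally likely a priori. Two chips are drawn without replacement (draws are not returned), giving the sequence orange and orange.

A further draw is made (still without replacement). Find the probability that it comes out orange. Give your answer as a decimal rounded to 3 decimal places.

Compute the likelihood of the observed sequence for each case: P(data | r = 1) = (4/5)(3/4) = 3/5; P(data | r = 2) = (3/5)(2/4) = 3/10; P(data | r = 3) = (2/5)(1/4) = 1/10; P(data | r = 4) = (1/5)(0/4) = 0.
Multiplying each by its prior: 1/4 · 3/5 = 3/20, 1/4 · 3/10 = 3/40, 1/4 · 1/10 = 1/40, 1/4 · 0 = 0; summing to 1/4.
Normalising, the posterior is P(r = 1 | data) = 3/5, P(r = 2 | data) = 3/10, P(r = 3 | data) = 1/10, P(r = 4 | data) = 0.
The predictive probability is P(orange next | data) = (2/3)(3/5) + (1/3)(3/10) + (0)(1/10) = 1/2.

0.500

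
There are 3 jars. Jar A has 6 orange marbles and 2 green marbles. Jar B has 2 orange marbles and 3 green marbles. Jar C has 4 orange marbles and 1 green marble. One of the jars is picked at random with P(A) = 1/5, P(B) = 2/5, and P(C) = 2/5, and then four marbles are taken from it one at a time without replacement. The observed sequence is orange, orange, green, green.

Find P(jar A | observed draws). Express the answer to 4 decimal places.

For each hypothesis, P(data | H) works out to: P(data | jar A) = (6/8)(5/7)(2/6)(1/5) = 1/28; P(data | jar B) = (2/5)(1/4)(3/3)(2/2) = 1/10; P(data | jar C) = (4/5)(3/4)(1/3)(0/2) = 0.
Weighting by the prior gives 1/5 · 1/28 = 1/140, 2/5 · 1/10 = 1/25, 2/5 · 0 = 0; these sum to 33/700.
So P(jar A | data) = (1/140) / (33/700) = 5/33.

0.1515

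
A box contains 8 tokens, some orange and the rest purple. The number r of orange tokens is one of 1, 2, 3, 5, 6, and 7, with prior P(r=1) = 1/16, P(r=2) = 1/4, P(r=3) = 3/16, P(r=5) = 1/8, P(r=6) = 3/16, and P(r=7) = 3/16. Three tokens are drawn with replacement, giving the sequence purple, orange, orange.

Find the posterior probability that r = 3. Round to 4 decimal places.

Compute the likelihood of the observed sequence for each case: P(data | r = 1) = (7/8)(1/8)(1/8) = 0.013672; P(data | r = 2) = (6/8)(2/8)(2/8) = 0.046875; P(data | r = 3) = (5/8)(3/8)(3/8) = 0.087891; P(data | r = 5) = (3/8)(5/8)(5/8) = 0.14648; P(data | r = 6) = (2/8)(6/8)(6/8) = 0.14062; P(data | r = 7) = (1/8)(7/8)(7/8) = 0.095703.
Multiplying each by its prior: 1/16 · 0.013672 = 0.00085449, 1/4 · 0.046875 = 0.011719, 3/16 · 0.087891 = 0.016479, 1/8 · 0.14648 = 0.018311, 3/16 · 0.14062 = 0.026367, 3/16 · 0.095703 = 0.017944; with total 0.091675.
Hence P(r = 3 | data) = (0.016479) / (0.091675) = 0.17976.

0.1798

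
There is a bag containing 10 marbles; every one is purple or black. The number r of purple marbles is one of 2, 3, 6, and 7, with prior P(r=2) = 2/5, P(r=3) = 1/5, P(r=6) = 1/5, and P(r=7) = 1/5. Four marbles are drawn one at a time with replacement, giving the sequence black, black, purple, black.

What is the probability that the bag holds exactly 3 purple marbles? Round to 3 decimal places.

For each hypothesis, P(data | H) works out to: P(data | r = 2) = (8/10)(8/10)(2/10)(8/10) = 0.1024; P(data | r = 3) = (7/10)(7/10)(3/10)(7/10) = 0.1029; P(data | r = 6) = (4/10)(4/10)(6/10)(4/10) = 0.0384; P(data | r = 7) = (3/10)(3/10)(7/10)(3/10) = 0.0189.
Multiplying each by its prior: 2/5 · 0.1024 = 0.04096, 1/5 · 0.1029 = 0.02058, 1/5 · 0.0384 = 0.00768, 1/5 · 0.0189 = 0.00378; these sum to 0.073.
So P(r = 3 | data) = (0.02058) / (0.073) = 0.28192.

0.282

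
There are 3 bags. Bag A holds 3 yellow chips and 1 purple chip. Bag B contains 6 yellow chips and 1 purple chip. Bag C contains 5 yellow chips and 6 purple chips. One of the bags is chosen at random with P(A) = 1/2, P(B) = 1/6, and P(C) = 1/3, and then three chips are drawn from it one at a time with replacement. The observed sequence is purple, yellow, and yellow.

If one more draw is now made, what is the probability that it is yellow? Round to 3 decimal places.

0.676

The likelihood of the observed sequence under each hypothesis: P(data | bag A) = (1/4)(3/4)(3/4) = 0.14062; P(data | bag B) = (1/7)(6/7)(6/7) = 0.10496; P(data | bag C) = (6/11)(5/11)(5/11) = 0.1127.
Weighting by the prior gives 1/2 · 0.14062 = 0.070312, 1/6 · 0.10496 = 0.017493, 1/3 · 0.1127 = 0.037566; with total 0.12537.
The posterior is then P(bag A | data) = 0.56084, P(bag B | data) = 0.13953, P(bag C | data) = 0.29964.
The predictive probability is P(yellow next | data) = (3/4)(0.56084) + (6/7)(0.13953) + (5/11)(0.29964) = 0.67642.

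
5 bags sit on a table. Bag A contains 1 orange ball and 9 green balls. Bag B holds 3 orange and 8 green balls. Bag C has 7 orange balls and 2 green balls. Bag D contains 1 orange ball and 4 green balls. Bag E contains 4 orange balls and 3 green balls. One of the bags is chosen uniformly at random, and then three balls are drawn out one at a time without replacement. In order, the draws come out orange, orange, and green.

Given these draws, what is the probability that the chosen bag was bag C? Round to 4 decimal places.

0.4311

For each hypothesis, P(data | H) works out to: P(data | bag A) = (1/10)(0/9) = 0; P(data | bag B) = (3/11)(2/10)(8/9) = 0.048485; P(data | bag C) = (7/9)(6/8)(2/7) = 0.16667; P(data | bag D) = (1/5)(0/4) = 0; P(data | bag E) = (4/7)(3/6)(3/5) = 0.17143.
The prior-weighted likelihoods are 1/5 · 0 = 0, 1/5 · 0.048485 = 0.009697, 1/5 · 0.16667 = 0.033333, 1/5 · 0 = 0, 1/5 · 0.17143 = 0.034286; with total 0.077316.
So P(bag C | data) = (0.033333) / (0.077316) = 0.43113.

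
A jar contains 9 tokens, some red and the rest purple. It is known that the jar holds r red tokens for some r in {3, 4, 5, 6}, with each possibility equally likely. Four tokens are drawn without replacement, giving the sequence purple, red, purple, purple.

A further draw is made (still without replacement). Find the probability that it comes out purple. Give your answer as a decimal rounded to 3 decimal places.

0.444

Under each hypothesis, the probability of the observed sequence is: P(data | r = 3) = (6/9)(3/8)(5/7)(4/6) = 5/42; P(data | r = 4) = (5/9)(4/8)(4/7)(3/6) = 5/63; P(data | r = 5) = (4/9)(5/8)(3/7)(2/6) = 5/126; P(data | r = 6) = (3/9)(6/8)(2/7)(1/6) = 1/84.
The prior-weighted likelihoods are 1/4 · 5/42 = 5/168, 1/4 · 5/63 = 5/252, 1/4 · 5/126 = 5/504, 1/4 · 1/84 = 1/336; summing to 1/16.
Dividing through by the total gives posterior P(r = 3 | data) = 10/21, P(r = 4 | data) = 20/63, P(r = 5 | data) = 10/63, P(r = 6 | data) = 1/21.
Averaging over the posterior, P(purple next | data) = (3/5)(10/21) + (2/5)(20/63) + (1/5)(10/63) + (0)(1/21) = 4/9.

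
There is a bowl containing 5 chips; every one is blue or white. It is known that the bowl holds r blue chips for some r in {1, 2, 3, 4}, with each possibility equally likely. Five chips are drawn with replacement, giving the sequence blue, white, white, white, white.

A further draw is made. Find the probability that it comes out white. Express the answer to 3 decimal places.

The likelihood of the observed sequence under each hypothesis: P(data | r = 1) = (1/5)(4/5)(4/5)(4/5)(4/5) = 0.08192; P(data | r = 2) = (2/5)(3/5)(3/5)(3/5)(3/5) = 0.05184; P(data | r = 3) = (3/5)(2/5)(2/5)(2/5)(2/5) = 0.01536; P(data | r = 4) = (4/5)(1/5)(1/5)(1/5)(1/5) = 0.00128.
Weighting by the prior gives 1/4 · 0.08192 = 0.02048, 1/4 · 0.05184 = 0.01296, 1/4 · 0.01536 = 0.00384, 1/4 · 0.00128 = 0.00032; these sum to 0.0376.
Normalising, the posterior is P(r = 1 | data) = 0.54468, P(r = 2 | data) = 0.34468, P(r = 3 | data) = 0.10213, P(r = 4 | data) = 0.0085106.
The predictive probability is P(white next | data) = (4/5)(0.54468) + (3/5)(0.34468) + (2/5)(0.10213) + (1/5)(0.0085106) = 0.68511.

0.685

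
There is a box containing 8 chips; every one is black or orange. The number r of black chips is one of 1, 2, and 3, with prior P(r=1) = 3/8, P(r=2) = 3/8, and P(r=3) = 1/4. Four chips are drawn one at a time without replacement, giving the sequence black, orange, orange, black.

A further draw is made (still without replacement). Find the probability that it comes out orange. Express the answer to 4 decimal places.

0.8571

Compute the likelihood of the observed sequence for each case: P(data | r = 1) = (1/8)(7/7)(6/6)(0/5) = 0; P(data | r = 2) = (2/8)(6/7)(5/6)(1/5) = 1/28; P(data | r = 3) = (3/8)(5/7)(4/6)(2/5) = 1/14.
Multiplying each by its prior: 3/8 · 0 = 0, 3/8 · 1/28 = 3/224, 1/4 · 1/14 = 1/56; these sum to 1/32.
The posterior is then P(r = 1 | data) = 0, P(r = 2 | data) = 3/7, P(r = 3 | data) = 4/7.
So P(orange next | data) = Σ P(orange next | H) P(H | data) = (1)(3/7) + (3/4)(4/7) = 6/7.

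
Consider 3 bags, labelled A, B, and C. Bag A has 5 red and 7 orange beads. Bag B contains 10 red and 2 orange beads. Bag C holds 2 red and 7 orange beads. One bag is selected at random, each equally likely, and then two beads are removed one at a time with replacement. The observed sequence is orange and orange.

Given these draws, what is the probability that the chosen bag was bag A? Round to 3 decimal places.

0.350

Compute the likelihood of the observed sequence for each case: P(data | bag A) = (7/12)(7/12) = 0.34028; P(data | bag B) = (2/12)(2/12) = 0.027778; P(data | bag C) = (7/9)(7/9) = 0.60494.
The prior-weighted likelihoods are 1/3 · 0.34028 = 0.11343, 1/3 · 0.027778 = 0.0092593, 1/3 · 0.60494 = 0.20165; these sum to 0.32433.
Therefore the posterior P(bag A | data) = (0.11343) / (0.32433) = 0.34972.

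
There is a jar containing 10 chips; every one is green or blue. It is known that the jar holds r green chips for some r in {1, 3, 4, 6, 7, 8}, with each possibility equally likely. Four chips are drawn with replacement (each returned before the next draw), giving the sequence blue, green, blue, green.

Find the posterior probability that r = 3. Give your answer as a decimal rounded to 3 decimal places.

The likelihood of the observed sequence under each hypothesis: P(data | r = 1) = (9/10)(1/10)(9/10)(1/10) = 0.0081; P(data | r = 3) = (7/10)(3/10)(7/10)(3/10) = 0.0441; P(data | r = 4) = (6/10)(4/10)(6/10)(4/10) = 0.0576; P(data | r = 6) = (4/10)(6/10)(4/10)(6/10) = 0.0576; P(data | r = 7) = (3/10)(7/10)(3/10)(7/10) = 0.0441; P(data | r = 8) = (2/10)(8/10)(2/10)(8/10) = 0.0256.
Weighting by the prior gives 1/6 · 0.0081 = 0.00135, 1/6 · 0.0441 = 0.00735, 1/6 · 0.0576 = 0.0096, 1/6 · 0.0576 = 0.0096, 1/6 · 0.0441 = 0.00735, 1/6 · 0.0256 = 0.0042667; with total 0.039517.
Hence P(r = 3 | data) = (0.00735) / (0.039517) = 0.186.

0.186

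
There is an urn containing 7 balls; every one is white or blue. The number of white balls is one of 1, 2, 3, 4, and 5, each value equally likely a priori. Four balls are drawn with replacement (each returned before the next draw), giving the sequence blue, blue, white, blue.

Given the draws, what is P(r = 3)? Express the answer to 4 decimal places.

Under each hypothesis, the probability of the observed sequence is: P(data | r = 1) = (6/7)(6/7)(1/7)(6/7) = 0.089963; P(data | r = 2) = (5/7)(5/7)(2/7)(5/7) = 0.10412; P(data | r = 3) = (4/7)(4/7)(3/7)(4/7) = 0.079967; P(data | r = 4) = (3/7)(3/7)(4/7)(3/7) = 0.044981; P(data | r = 5) = (2/7)(2/7)(5/7)(2/7) = 0.01666.
The prior-weighted likelihoods are 1/5 · 0.089963 = 0.017993, 1/5 · 0.10412 = 0.020825, 1/5 · 0.079967 = 0.015993, 1/5 · 0.044981 = 0.0089963, 1/5 · 0.01666 = 0.0033319; with total 0.067139.
Therefore the posterior P(r = 3 | data) = (0.015993) / (0.067139) = 0.23821.

0.2382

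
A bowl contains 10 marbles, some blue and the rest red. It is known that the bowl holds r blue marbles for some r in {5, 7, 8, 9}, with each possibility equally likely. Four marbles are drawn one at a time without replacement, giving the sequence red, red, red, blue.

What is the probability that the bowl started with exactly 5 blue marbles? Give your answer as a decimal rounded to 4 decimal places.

0.8772

The likelihood of the observed sequence under each hypothesis: P(data | r = 5) = (5/10)(4/9)(3/8)(5/7) = 0.059524; P(data | r = 7) = (3/10)(2/9)(1/8)(7/7) = 0.0083333; P(data | r = 8) = (2/10)(1/9)(0/8) = 0; P(data | r = 9) = (1/10)(0/9) = 0.
Multiplying each by its prior: 1/4 · 0.059524 = 0.014881, 1/4 · 0.0083333 = 0.0020833, 1/4 · 0 = 0, 1/4 · 0 = 0; with total 0.016964.
Hence P(r = 5 | data) = (0.014881) / (0.016964) = 0.87719.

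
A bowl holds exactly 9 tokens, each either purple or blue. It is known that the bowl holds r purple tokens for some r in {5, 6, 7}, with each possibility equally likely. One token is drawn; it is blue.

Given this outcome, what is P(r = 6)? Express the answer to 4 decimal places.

Compute the likelihood of this draw for each case: P(data | r = 5) = (4/9) = 4/9; P(data | r = 6) = (3/9) = 1/3; P(data | r = 7) = (2/9) = 2/9.
Weighting by the prior gives 1/3 · 4/9 = 4/27, 1/3 · 1/3 = 1/9, 1/3 · 2/9 = 2/27; these sum to 1/3.
Hence P(r = 6 | data) = (1/9) / (1/3) = 1/3.

0.3333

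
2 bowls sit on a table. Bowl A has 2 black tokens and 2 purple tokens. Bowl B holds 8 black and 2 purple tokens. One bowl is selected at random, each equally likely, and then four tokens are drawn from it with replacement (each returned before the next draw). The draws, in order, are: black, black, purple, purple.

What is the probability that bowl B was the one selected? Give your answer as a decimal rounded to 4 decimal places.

The likelihood of the observed sequence under each hypothesis: P(data | bowl A) = (2/4)(2/4)(2/4)(2/4) = 0.0625; P(data | bowl B) = (8/10)(8/10)(2/10)(2/10) = 0.0256.
Weighting by the prior gives 1/2 · 0.0625 = 0.03125, 1/2 · 0.0256 = 0.0128; with total 0.04405.
Therefore the posterior P(bowl B | data) = (0.0128) / (0.04405) = 0.29058.

0.2906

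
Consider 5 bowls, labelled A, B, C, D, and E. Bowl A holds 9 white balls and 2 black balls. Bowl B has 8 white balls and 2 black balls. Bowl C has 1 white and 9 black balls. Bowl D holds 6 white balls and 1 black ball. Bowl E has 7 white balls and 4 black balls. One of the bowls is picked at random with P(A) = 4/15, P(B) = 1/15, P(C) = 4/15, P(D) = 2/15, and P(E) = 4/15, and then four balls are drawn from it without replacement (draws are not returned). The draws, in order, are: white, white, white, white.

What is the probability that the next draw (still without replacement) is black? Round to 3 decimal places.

0.342

For each hypothesis, P(data | H) works out to: P(data | bowl A) = (9/11)(8/10)(7/9)(6/8) = 0.38182; P(data | bowl B) = (8/10)(7/9)(6/8)(5/7) = 0.33333; P(data | bowl C) = (1/10)(0/9) = 0; P(data | bowl D) = (6/7)(5/6)(4/5)(3/4) = 0.42857; P(data | bowl E) = (7/11)(6/10)(5/9)(4/8) = 0.10606.
Weighting by the prior gives 4/15 · 0.38182 = 0.10182, 1/15 · 0.33333 = 0.022222, 4/15 · 0 = 0, 2/15 · 0.42857 = 0.057143, 4/15 · 0.10606 = 0.028283; summing to 0.20947.
The posterior is then P(bowl A | data) = 0.48608, P(bowl B | data) = 0.10609, P(bowl C | data) = 0, P(bowl D | data) = 0.2728, P(bowl E | data) = 0.13502.
The predictive probability is P(black next | data) = (2/7)(0.48608) + (1/3)(0.10609) + (1/3)(0.2728) + (4/7)(0.13502) = 0.34233.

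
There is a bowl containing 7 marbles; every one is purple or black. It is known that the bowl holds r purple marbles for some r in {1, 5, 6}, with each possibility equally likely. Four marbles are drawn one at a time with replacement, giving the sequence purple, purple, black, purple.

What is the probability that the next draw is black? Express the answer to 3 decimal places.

0.228

For each hypothesis, P(data | H) works out to: P(data | r = 1) = (1/7)(1/7)(6/7)(1/7) = 0.002499; P(data | r = 5) = (5/7)(5/7)(2/7)(5/7) = 0.10412; P(data | r = 6) = (6/7)(6/7)(1/7)(6/7) = 0.089963.
The prior-weighted likelihoods are 1/3 · 0.002499 = 0.00083299, 1/3 · 0.10412 = 0.034708, 1/3 · 0.089963 = 0.029988; summing to 0.065528.
Dividing through by the total gives posterior P(r = 1 | data) = 0.012712, P(r = 5 | data) = 0.52966, P(r = 6 | data) = 0.45763.
Averaging over the posterior, P(black next | data) = (6/7)(0.012712) + (2/7)(0.52966) + (1/7)(0.45763) = 0.2276.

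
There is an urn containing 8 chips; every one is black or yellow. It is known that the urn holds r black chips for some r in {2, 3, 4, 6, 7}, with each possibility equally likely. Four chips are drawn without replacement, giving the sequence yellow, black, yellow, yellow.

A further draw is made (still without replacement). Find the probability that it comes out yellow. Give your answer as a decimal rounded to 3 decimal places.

Compute the likelihood of the observed sequence for each case: P(data | r = 2) = (6/8)(2/7)(5/6)(4/5) = 1/7; P(data | r = 3) = (5/8)(3/7)(4/6)(3/5) = 3/28; P(data | r = 4) = (4/8)(4/7)(3/6)(2/5) = 2/35; P(data | r = 6) = (2/8)(6/7)(1/6)(0/5) = 0; P(data | r = 7) = (1/8)(7/7)(0/6) = 0.
Multiplying each by its prior: 1/5 · 1/7 = 1/35, 1/5 · 3/28 = 3/140, 1/5 · 2/35 = 2/175, 1/5 · 0 = 0, 1/5 · 0 = 0; summing to 43/700.
Normalising, the posterior is P(r = 2 | data) = 20/43, P(r = 3 | data) = 15/43, P(r = 4 | data) = 8/43, P(r = 6 | data) = 0, P(r = 7 | data) = 0.
So P(yellow next | data) = Σ P(yellow next | H) P(H | data) = (3/4)(20/43) + (1/2)(15/43) + (1/4)(8/43) = 49/86.

0.570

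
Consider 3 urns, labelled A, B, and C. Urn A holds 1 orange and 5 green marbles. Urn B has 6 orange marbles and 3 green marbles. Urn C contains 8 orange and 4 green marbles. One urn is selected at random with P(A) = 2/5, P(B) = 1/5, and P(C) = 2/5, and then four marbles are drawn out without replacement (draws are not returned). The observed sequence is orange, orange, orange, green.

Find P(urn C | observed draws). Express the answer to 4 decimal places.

0.6552

For each hypothesis, P(data | H) works out to: P(data | urn A) = (1/6)(0/5) = 0; P(data | urn B) = (6/9)(5/8)(4/7)(3/6) = 0.11905; P(data | urn C) = (8/12)(7/11)(6/10)(4/9) = 0.11313.
Weighting by the prior gives 2/5 · 0 = 0, 1/5 · 0.11905 = 0.02381, 2/5 · 0.11313 = 0.045253; summing to 0.069062.
By Bayes' rule, P(urn C | data) = (0.045253) / (0.069062) = 0.65524.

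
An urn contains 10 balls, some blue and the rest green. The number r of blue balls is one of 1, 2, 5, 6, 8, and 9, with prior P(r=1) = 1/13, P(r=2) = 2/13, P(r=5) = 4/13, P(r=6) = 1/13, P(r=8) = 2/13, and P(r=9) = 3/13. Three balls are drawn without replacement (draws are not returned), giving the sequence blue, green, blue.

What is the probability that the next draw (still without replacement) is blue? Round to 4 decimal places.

The likelihood of the observed sequence under each hypothesis: P(data | r = 1) = (1/10)(9/9)(0/8) = 0; P(data | r = 2) = (2/10)(8/9)(1/8) = 1/45; P(data | r = 5) = (5/10)(5/9)(4/8) = 5/36; P(data | r = 6) = (6/10)(4/9)(5/8) = 1/6; P(data | r = 8) = (8/10)(2/9)(7/8) = 7/45; P(data | r = 9) = (9/10)(1/9)(8/8) = 1/10.
Weighting by the prior gives 1/13 · 0 = 0, 2/13 · 1/45 = 2/585, 4/13 · 5/36 = 5/117, 1/13 · 1/6 = 1/78, 2/13 · 7/45 = 14/585, 3/13 · 1/10 = 3/130; these sum to 62/585.
Dividing through by the total gives posterior P(r = 1 | data) = 0, P(r = 2 | data) = 1/31, P(r = 5 | data) = 25/62, P(r = 6 | data) = 15/124, P(r = 8 | data) = 7/31, P(r = 9 | data) = 27/124.
The predictive probability is P(blue next | data) = (0)(1/31) + (3/7)(25/62) + (4/7)(15/124) + (6/7)(7/31) + (1)(27/124) = 81/124.

0.6532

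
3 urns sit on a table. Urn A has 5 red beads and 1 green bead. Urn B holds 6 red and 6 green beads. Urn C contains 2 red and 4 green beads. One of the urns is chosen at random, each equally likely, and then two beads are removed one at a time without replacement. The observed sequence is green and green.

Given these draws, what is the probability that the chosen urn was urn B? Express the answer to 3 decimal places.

Compute the likelihood of the observed sequence for each case: P(data | urn A) = (1/6)(0/5) = 0; P(data | urn B) = (6/12)(5/11) = 5/22; P(data | urn C) = (4/6)(3/5) = 2/5.
The prior-weighted likelihoods are 1/3 · 0 = 0, 1/3 · 5/22 = 5/66, 1/3 · 2/5 = 2/15; with total 23/110.
Therefore the posterior P(urn B | data) = (5/66) / (23/110) = 25/69.

0.362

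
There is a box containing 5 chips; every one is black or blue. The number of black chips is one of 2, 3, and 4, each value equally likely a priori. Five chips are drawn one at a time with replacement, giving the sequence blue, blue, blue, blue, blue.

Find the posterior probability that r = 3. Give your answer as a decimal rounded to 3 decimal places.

0.116

The likelihood of the observed sequence under each hypothesis: P(data | r = 2) = (3/5)(3/5)(3/5)(3/5)(3/5) = 0.07776; P(data | r = 3) = (2/5)(2/5)(2/5)(2/5)(2/5) = 0.01024; P(data | r = 4) = (1/5)(1/5)(1/5)(1/5)(1/5) = 0.00032.
Multiplying each by its prior: 1/3 · 0.07776 = 0.02592, 1/3 · 0.01024 = 0.0034133, 1/3 · 0.00032 = 0.00010667; with total 0.02944.
Hence P(r = 3 | data) = (0.0034133) / (0.02944) = 0.11594.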